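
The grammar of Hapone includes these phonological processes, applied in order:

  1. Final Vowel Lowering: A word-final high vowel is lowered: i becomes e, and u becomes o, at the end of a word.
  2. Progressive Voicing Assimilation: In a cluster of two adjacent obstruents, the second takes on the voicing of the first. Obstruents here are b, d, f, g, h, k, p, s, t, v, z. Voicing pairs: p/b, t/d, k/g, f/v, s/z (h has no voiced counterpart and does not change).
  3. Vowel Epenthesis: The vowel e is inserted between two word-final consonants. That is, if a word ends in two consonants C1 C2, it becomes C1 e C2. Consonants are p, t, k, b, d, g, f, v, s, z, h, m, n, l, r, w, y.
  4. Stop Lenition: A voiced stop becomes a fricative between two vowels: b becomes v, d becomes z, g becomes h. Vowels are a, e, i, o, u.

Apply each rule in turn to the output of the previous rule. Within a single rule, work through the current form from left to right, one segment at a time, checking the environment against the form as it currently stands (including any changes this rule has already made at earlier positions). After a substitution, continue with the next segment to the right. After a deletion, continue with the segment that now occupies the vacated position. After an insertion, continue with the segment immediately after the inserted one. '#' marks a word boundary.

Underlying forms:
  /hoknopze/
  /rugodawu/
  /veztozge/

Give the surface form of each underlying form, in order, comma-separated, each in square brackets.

[hoknopse], [ruhozawo], [vezdozge]

/hoknopze/:
  1 Final Vowel Lowering: no change — [hoknopze]
  2 Progressive Voicing Assimilation: [hoknopze] → [hoknopse]
  3 Vowel Epenthesis: no change — [hoknopse]
  4 Stop Lenition: no change — [hoknopse]
/rugodawu/:
  1 Final Vowel Lowering: [rugodawu] → [rugodawo]
  2 Progressive Voicing Assimilation: no change — [rugodawo]
  3 Vowel Epenthesis: no change — [rugodawo]
  4 Stop Lenition: [rugodawo] → [ruhozawo]
/veztozge/:
  1 Final Vowel Lowering: no change — [veztozge]
  2 Progressive Voicing Assimilation: [veztozge] → [vezdozge]
  3 Vowel Epenthesis: no change — [vezdozge]
  4 Stop Lenition: no change — [vezdozge]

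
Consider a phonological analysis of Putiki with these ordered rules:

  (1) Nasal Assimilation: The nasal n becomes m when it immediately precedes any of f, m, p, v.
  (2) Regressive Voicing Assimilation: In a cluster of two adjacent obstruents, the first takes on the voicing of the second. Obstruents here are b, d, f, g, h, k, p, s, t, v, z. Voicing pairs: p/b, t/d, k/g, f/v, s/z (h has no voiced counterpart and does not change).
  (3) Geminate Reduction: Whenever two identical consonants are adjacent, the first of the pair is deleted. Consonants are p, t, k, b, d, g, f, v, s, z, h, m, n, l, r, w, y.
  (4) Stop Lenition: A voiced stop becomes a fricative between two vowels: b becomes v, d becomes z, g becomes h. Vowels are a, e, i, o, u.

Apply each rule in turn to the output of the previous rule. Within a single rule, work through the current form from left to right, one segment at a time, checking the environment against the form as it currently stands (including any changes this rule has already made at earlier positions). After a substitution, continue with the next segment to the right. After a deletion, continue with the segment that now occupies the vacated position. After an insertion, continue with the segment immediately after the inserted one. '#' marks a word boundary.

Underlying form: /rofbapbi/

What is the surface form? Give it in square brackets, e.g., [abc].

[rovbavi]

(1) Nasal Assimilation: no change — [rofbapbi]
(2) Regressive Voicing Assimilation: [rofbapbi] → [rovbabbi]
(3) Geminate Reduction: [rovbabbi] → [rovbabi]
(4) Stop Lenition: [rovbabi] → [rovbavi]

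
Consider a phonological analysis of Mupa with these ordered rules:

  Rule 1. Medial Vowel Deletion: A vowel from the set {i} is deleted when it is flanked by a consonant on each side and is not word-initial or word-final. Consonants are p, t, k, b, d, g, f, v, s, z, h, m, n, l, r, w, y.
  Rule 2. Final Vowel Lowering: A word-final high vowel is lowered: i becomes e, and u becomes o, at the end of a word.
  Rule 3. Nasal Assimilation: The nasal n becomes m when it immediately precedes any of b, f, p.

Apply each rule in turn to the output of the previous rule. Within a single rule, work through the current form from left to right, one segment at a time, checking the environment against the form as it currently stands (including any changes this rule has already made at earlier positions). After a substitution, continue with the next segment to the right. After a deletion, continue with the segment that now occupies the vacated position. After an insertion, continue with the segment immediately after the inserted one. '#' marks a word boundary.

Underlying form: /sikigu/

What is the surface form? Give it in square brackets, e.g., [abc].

[skgo]

Rule 1 Medial Vowel Deletion: [sikigu] → [skgu]
Rule 2 Final Vowel Lowering: [skgu] → [skgo]
Rule 3 Nasal Assimilation: no change — [skgo]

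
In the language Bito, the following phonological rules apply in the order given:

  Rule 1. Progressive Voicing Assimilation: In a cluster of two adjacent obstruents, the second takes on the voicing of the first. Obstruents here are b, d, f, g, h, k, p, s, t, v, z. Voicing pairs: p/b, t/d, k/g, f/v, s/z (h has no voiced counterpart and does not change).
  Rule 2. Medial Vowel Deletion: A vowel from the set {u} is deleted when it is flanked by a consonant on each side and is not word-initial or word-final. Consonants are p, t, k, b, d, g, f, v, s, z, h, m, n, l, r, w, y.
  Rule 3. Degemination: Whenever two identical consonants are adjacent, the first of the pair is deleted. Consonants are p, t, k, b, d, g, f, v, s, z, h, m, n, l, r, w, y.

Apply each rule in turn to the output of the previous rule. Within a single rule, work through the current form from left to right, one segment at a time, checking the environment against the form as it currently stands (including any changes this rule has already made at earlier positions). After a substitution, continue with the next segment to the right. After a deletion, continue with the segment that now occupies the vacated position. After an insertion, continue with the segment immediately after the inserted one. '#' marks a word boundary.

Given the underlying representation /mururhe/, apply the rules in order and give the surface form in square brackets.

Rule 1 Progressive Voicing Assimilation: no change — [mururhe]
Rule 2 Medial Vowel Deletion: [mururhe] → [mrrhe]
Rule 3 Degemination: [mrrhe] → [mrhe]

[mrhe]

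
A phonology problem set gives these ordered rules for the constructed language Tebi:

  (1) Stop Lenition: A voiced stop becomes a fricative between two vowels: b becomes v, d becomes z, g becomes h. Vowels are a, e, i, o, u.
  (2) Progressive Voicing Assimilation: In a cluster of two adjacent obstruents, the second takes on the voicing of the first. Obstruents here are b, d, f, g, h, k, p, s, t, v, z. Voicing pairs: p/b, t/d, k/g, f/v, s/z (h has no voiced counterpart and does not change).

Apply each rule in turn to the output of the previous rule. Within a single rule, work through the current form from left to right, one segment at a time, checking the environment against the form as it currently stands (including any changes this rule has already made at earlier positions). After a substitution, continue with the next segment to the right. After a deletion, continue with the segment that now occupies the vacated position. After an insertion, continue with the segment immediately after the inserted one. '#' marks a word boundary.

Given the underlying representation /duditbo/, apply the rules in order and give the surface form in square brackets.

[duzitpo]

(1) Stop Lenition: [duditbo] → [duzitbo]
(2) Progressive Voicing Assimilation: [duzitbo] → [duzitpo]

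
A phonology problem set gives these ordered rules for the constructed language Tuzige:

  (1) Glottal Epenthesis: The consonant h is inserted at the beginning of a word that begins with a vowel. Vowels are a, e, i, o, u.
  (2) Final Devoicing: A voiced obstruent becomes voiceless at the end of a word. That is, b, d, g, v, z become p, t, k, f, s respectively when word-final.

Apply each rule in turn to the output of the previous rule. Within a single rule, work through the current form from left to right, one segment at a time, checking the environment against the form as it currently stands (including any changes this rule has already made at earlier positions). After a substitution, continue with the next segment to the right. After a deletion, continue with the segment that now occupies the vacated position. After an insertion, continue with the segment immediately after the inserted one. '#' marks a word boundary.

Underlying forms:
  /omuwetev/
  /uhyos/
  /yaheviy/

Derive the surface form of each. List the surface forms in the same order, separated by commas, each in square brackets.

/omuwetev/:
  (1) Glottal Epenthesis: [omuwetev] → [homuwetev]
  (2) Final Devoicing: [homuwetev] → [homuwetef]
/uhyos/:
  (1) Glottal Epenthesis: [uhyos] → [huhyos]
  (2) Final Devoicing: no change — [huhyos]
/yaheviy/:
  (1) Glottal Epenthesis: no change — [yaheviy]
  (2) Final Devoicing: no change — [yaheviy]

[homuwetef], [huhyos], [yaheviy]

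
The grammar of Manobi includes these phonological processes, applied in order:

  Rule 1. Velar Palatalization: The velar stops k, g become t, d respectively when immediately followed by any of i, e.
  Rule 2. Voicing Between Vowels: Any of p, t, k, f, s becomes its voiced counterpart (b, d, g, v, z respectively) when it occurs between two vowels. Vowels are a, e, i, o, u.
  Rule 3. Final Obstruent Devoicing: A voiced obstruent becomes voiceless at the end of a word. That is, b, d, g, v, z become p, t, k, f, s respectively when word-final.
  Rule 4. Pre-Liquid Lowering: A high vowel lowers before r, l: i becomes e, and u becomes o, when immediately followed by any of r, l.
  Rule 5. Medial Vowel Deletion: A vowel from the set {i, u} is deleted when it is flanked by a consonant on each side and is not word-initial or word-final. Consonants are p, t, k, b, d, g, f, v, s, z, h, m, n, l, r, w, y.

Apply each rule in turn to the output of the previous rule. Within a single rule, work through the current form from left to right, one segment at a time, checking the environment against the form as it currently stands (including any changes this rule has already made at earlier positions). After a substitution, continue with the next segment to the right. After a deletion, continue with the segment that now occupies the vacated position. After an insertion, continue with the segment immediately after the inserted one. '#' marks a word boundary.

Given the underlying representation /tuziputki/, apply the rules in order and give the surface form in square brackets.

Rule 1 Velar Palatalization: [tuziputki] → [tuziputti]
Rule 2 Voicing Between Vowels: [tuziputti] → [tuzibutti]
Rule 3 Final Obstruent Devoicing: no change — [tuzibutti]
Rule 4 Pre-Liquid Lowering: no change — [tuzibutti]
Rule 5 Medial Vowel Deletion: [tuzibutti] → [tzbtti]

[tzbtti]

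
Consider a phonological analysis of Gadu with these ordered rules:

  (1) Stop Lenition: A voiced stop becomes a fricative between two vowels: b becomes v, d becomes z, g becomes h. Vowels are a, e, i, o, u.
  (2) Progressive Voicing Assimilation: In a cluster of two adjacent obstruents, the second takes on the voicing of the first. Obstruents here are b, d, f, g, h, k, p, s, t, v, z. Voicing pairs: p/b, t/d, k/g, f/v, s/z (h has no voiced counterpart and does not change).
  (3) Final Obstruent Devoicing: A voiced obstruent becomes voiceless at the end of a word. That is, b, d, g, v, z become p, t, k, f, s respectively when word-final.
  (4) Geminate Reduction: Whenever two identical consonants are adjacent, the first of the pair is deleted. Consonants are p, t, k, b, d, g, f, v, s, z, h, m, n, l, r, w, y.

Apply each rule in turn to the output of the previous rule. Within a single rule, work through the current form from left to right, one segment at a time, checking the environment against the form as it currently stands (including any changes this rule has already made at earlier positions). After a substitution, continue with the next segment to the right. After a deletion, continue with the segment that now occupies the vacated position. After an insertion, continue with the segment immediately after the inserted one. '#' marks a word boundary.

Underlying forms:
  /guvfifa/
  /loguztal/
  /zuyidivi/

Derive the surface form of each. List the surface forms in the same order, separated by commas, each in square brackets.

[guvifa], [lohuzdal], [zuyizivi]

/guvfifa/:
  (1) Stop Lenition: no change — [guvfifa]
  (2) Progressive Voicing Assimilation: [guvfifa] → [guvvifa]
  (3) Final Obstruent Devoicing: no change — [guvvifa]
  (4) Geminate Reduction: [guvvifa] → [guvifa]
/loguztal/:
  (1) Stop Lenition: [loguztal] → [lohuztal]
  (2) Progressive Voicing Assimilation: [lohuztal] → [lohuzdal]
  (3) Final Obstruent Devoicing: no change — [lohuzdal]
  (4) Geminate Reduction: no change — [lohuzdal]
/zuyidivi/:
  (1) Stop Lenition: [zuyidivi] → [zuyizivi]
  (2) Progressive Voicing Assimilation: no change — [zuyizivi]
  (3) Final Obstruent Devoicing: no change — [zuyizivi]
  (4) Geminate Reduction: no change — [zuyizivi]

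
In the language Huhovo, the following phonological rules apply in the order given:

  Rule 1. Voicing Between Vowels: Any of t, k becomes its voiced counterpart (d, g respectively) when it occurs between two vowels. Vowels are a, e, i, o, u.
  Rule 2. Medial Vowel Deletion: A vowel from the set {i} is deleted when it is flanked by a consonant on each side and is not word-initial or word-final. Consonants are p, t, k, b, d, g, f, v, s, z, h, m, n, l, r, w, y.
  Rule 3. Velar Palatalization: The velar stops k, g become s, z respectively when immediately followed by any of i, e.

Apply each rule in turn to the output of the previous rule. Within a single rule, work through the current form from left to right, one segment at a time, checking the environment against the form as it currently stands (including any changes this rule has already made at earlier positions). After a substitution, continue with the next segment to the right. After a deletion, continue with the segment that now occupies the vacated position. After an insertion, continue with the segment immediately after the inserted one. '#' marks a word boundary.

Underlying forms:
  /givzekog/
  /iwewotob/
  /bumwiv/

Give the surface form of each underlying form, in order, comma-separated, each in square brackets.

[gvzegog], [iwewodob], [bumwv]

/givzekog/:
  Rule 1 Voicing Between Vowels: [givzekog] → [givzegog]
  Rule 2 Medial Vowel Deletion: [givzegog] → [gvzegog]
  Rule 3 Velar Palatalization: no change — [gvzegog]
/iwewotob/:
  Rule 1 Voicing Between Vowels: [iwewotob] → [iwewodob]
  Rule 2 Medial Vowel Deletion: no change — [iwewodob]
  Rule 3 Velar Palatalization: no change — [iwewodob]
/bumwiv/:
  Rule 1 Voicing Between Vowels: no change — [bumwiv]
  Rule 2 Medial Vowel Deletion: [bumwiv] → [bumwv]
  Rule 3 Velar Palatalization: no change — [bumwv]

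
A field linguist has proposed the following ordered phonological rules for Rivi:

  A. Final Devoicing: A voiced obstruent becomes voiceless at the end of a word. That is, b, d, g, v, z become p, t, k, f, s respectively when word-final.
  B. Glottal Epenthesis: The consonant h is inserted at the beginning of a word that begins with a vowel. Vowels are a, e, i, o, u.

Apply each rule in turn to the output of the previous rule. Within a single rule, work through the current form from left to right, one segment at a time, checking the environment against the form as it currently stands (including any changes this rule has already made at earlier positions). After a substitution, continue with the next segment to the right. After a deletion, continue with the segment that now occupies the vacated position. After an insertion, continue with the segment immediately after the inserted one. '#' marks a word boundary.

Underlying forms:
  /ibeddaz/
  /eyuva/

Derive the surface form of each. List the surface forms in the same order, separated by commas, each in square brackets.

[hibeddas], [heyuva]

/ibeddaz/:
  A Final Devoicing: [ibeddaz] → [ibeddas]
  B Glottal Epenthesis: [ibeddas] → [hibeddas]
/eyuva/:
  A Final Devoicing: no change — [eyuva]
  B Glottal Epenthesis: [eyuva] → [heyuva]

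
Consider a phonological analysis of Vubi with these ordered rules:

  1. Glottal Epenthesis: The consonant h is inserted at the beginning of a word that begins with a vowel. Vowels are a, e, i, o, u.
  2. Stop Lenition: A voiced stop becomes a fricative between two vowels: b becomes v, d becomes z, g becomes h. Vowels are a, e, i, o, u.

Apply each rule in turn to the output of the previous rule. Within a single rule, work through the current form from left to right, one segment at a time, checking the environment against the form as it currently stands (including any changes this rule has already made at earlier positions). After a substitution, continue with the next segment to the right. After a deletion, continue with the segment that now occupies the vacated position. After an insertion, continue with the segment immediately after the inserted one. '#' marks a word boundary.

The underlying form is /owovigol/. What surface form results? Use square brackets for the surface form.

1 Glottal Epenthesis: [owovigol] → [howovigol]
2 Stop Lenition: [howovigol] → [howovihol]

[howovihol]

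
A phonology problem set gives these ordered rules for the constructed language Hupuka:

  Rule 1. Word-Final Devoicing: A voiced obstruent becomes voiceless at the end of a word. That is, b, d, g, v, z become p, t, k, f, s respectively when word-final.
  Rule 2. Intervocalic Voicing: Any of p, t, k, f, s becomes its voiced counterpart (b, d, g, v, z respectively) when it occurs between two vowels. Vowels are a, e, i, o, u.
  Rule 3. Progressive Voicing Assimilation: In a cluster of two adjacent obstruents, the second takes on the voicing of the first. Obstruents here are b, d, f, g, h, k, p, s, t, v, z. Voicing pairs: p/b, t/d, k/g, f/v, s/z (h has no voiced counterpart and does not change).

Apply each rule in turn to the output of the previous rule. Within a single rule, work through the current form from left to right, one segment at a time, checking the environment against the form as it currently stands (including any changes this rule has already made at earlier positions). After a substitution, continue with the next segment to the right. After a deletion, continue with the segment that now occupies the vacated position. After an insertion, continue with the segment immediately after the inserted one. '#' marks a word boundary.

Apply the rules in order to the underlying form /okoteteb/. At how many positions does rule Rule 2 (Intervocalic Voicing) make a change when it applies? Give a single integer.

Rule 1 Word-Final Devoicing: [okoteteb] → [okotetep]
Rule 2 Intervocalic Voicing: [okotetep] → [ogodedep]
Rule 3 Progressive Voicing Assimilation: no change — [ogodedep]
Rule Rule 2 changed 3 position(s).

3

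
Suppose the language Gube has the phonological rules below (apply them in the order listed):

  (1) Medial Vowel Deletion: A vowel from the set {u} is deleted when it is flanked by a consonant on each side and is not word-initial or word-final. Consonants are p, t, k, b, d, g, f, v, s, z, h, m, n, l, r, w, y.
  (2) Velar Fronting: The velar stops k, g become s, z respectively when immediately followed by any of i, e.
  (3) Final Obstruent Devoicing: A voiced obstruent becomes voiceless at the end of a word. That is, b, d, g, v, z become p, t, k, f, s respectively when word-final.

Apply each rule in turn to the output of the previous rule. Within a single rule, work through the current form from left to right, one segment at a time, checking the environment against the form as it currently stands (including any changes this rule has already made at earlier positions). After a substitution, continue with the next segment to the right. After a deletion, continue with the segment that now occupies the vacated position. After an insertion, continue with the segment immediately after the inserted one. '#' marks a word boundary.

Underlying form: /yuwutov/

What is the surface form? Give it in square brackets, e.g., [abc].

(1) Medial Vowel Deletion: [yuwutov] → [ywtov]
(2) Velar Fronting: no change — [ywtov]
(3) Final Obstruent Devoicing: [ywtov] → [ywtof]

[ywtof]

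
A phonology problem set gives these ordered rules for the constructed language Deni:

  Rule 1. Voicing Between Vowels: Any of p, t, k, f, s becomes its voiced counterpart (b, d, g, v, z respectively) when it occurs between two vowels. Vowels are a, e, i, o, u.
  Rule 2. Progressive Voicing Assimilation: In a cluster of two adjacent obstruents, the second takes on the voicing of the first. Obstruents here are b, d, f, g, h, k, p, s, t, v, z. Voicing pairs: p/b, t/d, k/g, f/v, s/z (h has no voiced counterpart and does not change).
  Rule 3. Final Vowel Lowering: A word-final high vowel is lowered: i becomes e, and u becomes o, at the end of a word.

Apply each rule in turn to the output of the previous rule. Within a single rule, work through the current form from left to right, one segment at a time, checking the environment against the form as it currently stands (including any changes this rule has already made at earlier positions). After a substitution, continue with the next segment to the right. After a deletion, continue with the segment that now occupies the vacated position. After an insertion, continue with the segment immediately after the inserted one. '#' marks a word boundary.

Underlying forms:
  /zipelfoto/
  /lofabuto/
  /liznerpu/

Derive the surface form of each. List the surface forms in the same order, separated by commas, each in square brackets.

[zibelfodo], [lovabudo], [liznerpo]

/zipelfoto/:
  Rule 1 Voicing Between Vowels: [zipelfoto] → [zibelfodo]
  Rule 2 Progressive Voicing Assimilation: no change — [zibelfodo]
  Rule 3 Final Vowel Lowering: no change — [zibelfodo]
/lofabuto/:
  Rule 1 Voicing Between Vowels: [lofabuto] → [lovabudo]
  Rule 2 Progressive Voicing Assimilation: no change — [lovabudo]
  Rule 3 Final Vowel Lowering: no change — [lovabudo]
/liznerpu/:
  Rule 1 Voicing Between Vowels: no change — [liznerpu]
  Rule 2 Progressive Voicing Assimilation: no change — [liznerpu]
  Rule 3 Final Vowel Lowering: [liznerpu] → [liznerpo]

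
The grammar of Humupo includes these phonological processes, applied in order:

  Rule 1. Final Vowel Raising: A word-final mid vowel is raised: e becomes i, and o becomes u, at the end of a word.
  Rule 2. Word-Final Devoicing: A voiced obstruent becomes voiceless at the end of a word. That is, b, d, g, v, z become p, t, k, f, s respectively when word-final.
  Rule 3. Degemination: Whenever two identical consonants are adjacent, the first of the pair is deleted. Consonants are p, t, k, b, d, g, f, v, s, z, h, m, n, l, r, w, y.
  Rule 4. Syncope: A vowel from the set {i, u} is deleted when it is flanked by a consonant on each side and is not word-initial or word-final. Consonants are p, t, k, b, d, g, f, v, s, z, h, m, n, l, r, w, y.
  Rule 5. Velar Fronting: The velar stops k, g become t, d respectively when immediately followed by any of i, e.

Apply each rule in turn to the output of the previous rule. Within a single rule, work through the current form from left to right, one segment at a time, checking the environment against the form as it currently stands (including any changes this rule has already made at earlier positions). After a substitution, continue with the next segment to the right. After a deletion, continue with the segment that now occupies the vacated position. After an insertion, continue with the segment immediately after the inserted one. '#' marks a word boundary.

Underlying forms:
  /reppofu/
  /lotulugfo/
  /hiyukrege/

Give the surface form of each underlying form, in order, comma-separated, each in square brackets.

[repofu], [lotlgfu], [hykredi]

/reppofu/:
  Rule 1 Final Vowel Raising: no change — [reppofu]
  Rule 2 Word-Final Devoicing: no change — [reppofu]
  Rule 3 Degemination: [reppofu] → [repofu]
  Rule 4 Syncope: no change — [repofu]
  Rule 5 Velar Fronting: no change — [repofu]
/lotulugfo/:
  Rule 1 Final Vowel Raising: [lotulugfo] → [lotulugfu]
  Rule 2 Word-Final Devoicing: no change — [lotulugfu]
  Rule 3 Degemination: no change — [lotulugfu]
  Rule 4 Syncope: [lotulugfu] → [lotlgfu]
  Rule 5 Velar Fronting: no change — [lotlgfu]
/hiyukrege/:
  Rule 1 Final Vowel Raising: [hiyukrege] → [hiyukregi]
  Rule 2 Word-Final Devoicing: no change — [hiyukregi]
  Rule 3 Degemination: no change — [hiyukregi]
  Rule 4 Syncope: [hiyukregi] → [hykregi]
  Rule 5 Velar Fronting: [hykregi] → [hykredi]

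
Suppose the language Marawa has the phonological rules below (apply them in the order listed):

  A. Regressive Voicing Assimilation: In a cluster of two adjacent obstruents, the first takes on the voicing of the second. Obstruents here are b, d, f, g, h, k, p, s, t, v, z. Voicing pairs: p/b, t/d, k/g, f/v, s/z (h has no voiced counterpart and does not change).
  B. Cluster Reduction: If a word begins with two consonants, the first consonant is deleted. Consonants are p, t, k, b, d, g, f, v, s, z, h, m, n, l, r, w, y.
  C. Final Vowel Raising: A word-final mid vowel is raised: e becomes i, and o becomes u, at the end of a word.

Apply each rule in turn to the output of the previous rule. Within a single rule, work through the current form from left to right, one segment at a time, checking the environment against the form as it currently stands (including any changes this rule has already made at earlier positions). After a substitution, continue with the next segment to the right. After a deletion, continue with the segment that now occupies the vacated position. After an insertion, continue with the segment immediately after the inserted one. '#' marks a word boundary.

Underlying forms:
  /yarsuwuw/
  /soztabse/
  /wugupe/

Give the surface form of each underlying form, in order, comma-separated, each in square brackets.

/yarsuwuw/:
  A Regressive Voicing Assimilation: no change — [yarsuwuw]
  B Cluster Reduction: no change — [yarsuwuw]
  C Final Vowel Raising: no change — [yarsuwuw]
/soztabse/:
  A Regressive Voicing Assimilation: [soztabse] → [sostapse]
  B Cluster Reduction: no change — [sostapse]
  C Final Vowel Raising: [sostapse] → [sostapsi]
/wugupe/:
  A Regressive Voicing Assimilation: no change — [wugupe]
  B Cluster Reduction: no change — [wugupe]
  C Final Vowel Raising: [wugupe] → [wugupi]

[yarsuwuw], [sostapsi], [wugupi]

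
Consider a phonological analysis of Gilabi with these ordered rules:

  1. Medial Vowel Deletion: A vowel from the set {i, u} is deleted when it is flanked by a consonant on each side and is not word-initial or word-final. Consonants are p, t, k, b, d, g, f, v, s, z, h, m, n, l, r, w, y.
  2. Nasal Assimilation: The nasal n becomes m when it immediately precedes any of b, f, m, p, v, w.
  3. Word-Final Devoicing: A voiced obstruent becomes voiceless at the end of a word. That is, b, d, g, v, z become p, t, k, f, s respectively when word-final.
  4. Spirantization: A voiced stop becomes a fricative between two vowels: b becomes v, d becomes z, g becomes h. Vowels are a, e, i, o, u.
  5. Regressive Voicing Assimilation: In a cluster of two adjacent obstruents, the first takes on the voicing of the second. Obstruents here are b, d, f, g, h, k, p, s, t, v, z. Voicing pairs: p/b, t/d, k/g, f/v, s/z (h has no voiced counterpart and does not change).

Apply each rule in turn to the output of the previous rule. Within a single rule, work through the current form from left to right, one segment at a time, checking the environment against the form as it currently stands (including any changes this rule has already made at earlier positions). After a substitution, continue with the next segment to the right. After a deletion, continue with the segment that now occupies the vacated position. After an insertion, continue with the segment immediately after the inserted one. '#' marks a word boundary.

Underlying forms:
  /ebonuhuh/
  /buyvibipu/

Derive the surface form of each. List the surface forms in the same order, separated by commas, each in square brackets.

/ebonuhuh/:
  1 Medial Vowel Deletion: [ebonuhuh] → [ebonhh]
  2 Nasal Assimilation: no change — [ebonhh]
  3 Word-Final Devoicing: no change — [ebonhh]
  4 Spirantization: [ebonhh] → [evonhh]
  5 Regressive Voicing Assimilation: no change — [evonhh]
/buyvibipu/:
  1 Medial Vowel Deletion: [buyvibipu] → [byvbpu]
  2 Nasal Assimilation: no change — [byvbpu]
  3 Word-Final Devoicing: no change — [byvbpu]
  4 Spirantization: no change — [byvbpu]
  5 Regressive Voicing Assimilation: [byvbpu] → [byvppu]

[evonhh], [byvppu]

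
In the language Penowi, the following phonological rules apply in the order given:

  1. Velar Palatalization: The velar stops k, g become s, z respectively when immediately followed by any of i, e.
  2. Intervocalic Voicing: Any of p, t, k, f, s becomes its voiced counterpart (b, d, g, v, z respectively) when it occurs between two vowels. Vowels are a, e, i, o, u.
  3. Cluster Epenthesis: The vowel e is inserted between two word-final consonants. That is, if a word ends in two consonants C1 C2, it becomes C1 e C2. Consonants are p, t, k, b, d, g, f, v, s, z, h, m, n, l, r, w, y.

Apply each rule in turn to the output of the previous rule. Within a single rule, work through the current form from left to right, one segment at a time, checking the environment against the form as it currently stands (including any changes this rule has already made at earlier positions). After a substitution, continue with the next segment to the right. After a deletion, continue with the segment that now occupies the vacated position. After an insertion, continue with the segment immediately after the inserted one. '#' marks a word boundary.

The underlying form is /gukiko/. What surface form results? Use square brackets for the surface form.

1 Velar Palatalization: [gukiko] → [gusiko]
2 Intervocalic Voicing: [gusiko] → [guzigo]
3 Cluster Epenthesis: no change — [guzigo]

[guzigo]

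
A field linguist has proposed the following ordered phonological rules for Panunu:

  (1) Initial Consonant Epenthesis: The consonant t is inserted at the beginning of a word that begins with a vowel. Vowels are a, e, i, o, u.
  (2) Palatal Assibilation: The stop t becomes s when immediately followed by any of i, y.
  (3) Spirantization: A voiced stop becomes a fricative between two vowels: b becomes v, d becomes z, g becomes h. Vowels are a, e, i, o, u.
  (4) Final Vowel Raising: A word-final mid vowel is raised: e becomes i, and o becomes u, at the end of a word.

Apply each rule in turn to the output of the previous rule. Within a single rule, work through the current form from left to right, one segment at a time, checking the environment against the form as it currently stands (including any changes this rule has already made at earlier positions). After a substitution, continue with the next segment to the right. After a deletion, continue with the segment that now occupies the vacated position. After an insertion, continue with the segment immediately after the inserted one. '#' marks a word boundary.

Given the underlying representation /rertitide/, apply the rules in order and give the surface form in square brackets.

(1) Initial Consonant Epenthesis: no change — [rertitide]
(2) Palatal Assibilation: [rertitide] → [rersiside]
(3) Spirantization: [rersiside] → [rersisize]
(4) Final Vowel Raising: [rersisize] → [rersisizi]

[rersisizi]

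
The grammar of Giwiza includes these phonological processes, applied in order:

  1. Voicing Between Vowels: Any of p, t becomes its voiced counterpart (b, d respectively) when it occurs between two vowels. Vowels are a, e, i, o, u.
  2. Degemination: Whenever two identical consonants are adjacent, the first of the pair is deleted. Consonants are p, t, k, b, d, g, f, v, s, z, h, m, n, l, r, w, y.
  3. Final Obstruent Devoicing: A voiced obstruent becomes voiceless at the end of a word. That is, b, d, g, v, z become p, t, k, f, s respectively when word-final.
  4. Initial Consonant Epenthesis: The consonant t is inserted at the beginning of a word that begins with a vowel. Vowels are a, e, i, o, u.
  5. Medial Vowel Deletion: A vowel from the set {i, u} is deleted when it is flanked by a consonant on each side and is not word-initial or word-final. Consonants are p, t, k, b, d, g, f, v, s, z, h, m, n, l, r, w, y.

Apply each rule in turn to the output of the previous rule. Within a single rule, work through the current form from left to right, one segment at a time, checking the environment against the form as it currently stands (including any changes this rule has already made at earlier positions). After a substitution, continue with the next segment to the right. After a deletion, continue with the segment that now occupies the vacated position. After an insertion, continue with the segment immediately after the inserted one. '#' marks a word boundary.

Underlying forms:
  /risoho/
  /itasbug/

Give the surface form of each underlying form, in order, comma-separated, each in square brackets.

[rsoho], [tdasbk]

/risoho/:
  1 Voicing Between Vowels: no change — [risoho]
  2 Degemination: no change — [risoho]
  3 Final Obstruent Devoicing: no change — [risoho]
  4 Initial Consonant Epenthesis: no change — [risoho]
  5 Medial Vowel Deletion: [risoho] → [rsoho]
/itasbug/:
  1 Voicing Between Vowels: [itasbug] → [idasbug]
  2 Degemination: no change — [idasbug]
  3 Final Obstruent Devoicing: [idasbug] → [idasbuk]
  4 Initial Consonant Epenthesis: [idasbuk] → [tidasbuk]
  5 Medial Vowel Deletion: [tidasbuk] → [tdasbk]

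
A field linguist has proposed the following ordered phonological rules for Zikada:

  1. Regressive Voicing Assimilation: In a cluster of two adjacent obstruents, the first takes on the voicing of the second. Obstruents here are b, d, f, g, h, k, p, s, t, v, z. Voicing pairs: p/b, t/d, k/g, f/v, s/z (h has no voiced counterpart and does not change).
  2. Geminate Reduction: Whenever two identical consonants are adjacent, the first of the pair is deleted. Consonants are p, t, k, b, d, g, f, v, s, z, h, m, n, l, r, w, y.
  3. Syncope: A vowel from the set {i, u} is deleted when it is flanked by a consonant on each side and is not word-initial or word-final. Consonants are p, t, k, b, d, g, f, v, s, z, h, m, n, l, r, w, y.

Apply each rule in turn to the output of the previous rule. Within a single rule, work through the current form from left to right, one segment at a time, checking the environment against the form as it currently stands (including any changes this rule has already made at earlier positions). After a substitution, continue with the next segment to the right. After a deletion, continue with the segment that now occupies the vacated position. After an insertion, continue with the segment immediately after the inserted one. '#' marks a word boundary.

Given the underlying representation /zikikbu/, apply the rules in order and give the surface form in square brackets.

1 Regressive Voicing Assimilation: [zikikbu] → [zikigbu]
2 Geminate Reduction: no change — [zikigbu]
3 Syncope: [zikigbu] → [zkgbu]

[zkgbu]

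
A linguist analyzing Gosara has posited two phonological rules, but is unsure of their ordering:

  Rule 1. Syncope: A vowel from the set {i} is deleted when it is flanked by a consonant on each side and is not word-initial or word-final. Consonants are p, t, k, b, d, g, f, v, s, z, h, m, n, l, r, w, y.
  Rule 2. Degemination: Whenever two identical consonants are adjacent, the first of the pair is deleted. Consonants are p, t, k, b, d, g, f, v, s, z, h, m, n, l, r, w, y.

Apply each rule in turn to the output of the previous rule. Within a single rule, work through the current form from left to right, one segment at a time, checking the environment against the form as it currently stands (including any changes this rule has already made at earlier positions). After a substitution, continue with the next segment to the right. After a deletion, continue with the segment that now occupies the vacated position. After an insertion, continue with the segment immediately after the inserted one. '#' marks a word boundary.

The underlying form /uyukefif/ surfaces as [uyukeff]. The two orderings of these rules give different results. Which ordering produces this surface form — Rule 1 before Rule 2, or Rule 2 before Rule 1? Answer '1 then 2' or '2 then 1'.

Order 1 then 2:
  1 Syncope: [uyukefif] → [uyukeff]
  2 Degemination: [uyukeff] → [uyukef]
  result: [uyukef]
Order 2 then 1:
  2 Degemination: no change — [uyukefif]
  1 Syncope: [uyukefif] → [uyukeff]
  result: [uyukeff]

2 then 1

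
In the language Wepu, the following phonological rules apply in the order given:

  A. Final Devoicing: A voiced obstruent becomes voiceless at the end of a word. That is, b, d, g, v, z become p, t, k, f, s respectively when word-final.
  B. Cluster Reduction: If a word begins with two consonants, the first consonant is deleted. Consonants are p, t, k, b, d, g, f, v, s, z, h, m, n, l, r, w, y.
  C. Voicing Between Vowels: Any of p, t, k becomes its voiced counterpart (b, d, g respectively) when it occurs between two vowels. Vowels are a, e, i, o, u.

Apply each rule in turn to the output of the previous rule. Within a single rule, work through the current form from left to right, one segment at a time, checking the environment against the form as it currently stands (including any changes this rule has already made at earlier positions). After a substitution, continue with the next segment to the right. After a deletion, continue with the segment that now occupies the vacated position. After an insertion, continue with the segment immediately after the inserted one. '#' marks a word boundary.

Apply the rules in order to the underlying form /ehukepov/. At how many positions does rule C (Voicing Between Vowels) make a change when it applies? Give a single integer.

2

A Final Devoicing: [ehukepov] → [ehukepof]
B Cluster Reduction: no change — [ehukepof]
C Voicing Between Vowels: [ehukepof] → [ehugebof]
Rule C changed 2 position(s).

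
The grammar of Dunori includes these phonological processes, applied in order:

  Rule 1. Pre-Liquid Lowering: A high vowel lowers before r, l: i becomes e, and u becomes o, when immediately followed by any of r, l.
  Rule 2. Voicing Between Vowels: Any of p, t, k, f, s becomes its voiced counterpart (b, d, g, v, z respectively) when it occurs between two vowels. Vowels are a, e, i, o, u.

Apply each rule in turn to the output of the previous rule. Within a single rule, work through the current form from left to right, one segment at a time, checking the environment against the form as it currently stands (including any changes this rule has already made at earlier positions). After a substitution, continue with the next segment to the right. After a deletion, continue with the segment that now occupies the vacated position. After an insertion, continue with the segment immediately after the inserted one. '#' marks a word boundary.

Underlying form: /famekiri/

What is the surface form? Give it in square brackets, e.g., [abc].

Rule 1 Pre-Liquid Lowering: [famekiri] → [famekeri]
Rule 2 Voicing Between Vowels: [famekeri] → [famegeri]

[famegeri]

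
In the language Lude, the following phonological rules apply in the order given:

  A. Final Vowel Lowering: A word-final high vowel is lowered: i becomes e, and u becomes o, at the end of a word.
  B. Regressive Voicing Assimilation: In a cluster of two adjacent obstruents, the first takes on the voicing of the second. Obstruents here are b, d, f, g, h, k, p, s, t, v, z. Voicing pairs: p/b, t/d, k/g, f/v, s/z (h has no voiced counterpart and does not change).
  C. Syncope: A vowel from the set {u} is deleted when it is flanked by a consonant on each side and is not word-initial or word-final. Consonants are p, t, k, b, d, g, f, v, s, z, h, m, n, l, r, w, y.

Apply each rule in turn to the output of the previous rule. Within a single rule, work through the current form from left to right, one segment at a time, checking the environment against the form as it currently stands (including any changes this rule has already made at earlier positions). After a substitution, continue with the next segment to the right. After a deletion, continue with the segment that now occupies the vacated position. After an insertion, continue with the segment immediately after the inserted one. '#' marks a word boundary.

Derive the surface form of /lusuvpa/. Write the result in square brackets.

[lsfpa]

A Final Vowel Lowering: no change — [lusuvpa]
B Regressive Voicing Assimilation: [lusuvpa] → [lusufpa]
C Syncope: [lusufpa] → [lsfpa]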